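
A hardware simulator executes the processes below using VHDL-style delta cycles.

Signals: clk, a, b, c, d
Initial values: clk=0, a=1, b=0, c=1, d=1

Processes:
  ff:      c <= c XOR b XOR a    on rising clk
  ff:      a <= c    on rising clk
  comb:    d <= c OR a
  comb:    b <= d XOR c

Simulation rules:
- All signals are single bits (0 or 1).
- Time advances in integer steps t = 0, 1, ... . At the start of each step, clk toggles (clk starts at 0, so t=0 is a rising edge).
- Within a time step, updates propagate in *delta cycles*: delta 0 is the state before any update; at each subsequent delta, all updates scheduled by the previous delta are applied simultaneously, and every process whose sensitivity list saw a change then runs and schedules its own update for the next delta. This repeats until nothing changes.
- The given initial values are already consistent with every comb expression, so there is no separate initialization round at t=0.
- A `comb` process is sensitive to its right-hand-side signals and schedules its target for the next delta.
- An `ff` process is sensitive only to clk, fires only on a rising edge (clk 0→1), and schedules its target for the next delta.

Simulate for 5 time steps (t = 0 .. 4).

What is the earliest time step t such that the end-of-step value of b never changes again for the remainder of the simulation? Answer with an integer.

2

t0.Δ0 clk=0 b=0 c=1 a=1 d=1
t0.Δ1 clk=1 b=0 c=1 a=1 d=1
t0.Δ2 clk=1 b=0 c=0 a=1 d=1
t0.Δ3 clk=1 b=1 c=0 a=1 d=1
t1.Δ0 clk=1 b=1 c=0 a=1 d=1
t1.Δ1 clk=0 b=1 c=0 a=1 d=1
t2.Δ0 clk=0 b=1 c=0 a=1 d=1
t2.Δ1 clk=1 b=1 c=0 a=1 d=1
t2.Δ2 clk=1 b=1 c=0 a=0 d=1
t2.Δ3 clk=1 b=1 c=0 a=0 d=0
t2.Δ4 clk=1 b=0 c=0 a=0 d=0
t3.Δ0 clk=1 b=0 c=0 a=0 d=0
t3.Δ1 clk=0 b=0 c=0 a=0 d=0
t4.Δ0 clk=0 b=0 c=0 a=0 d=0
t4.Δ1 clk=1 b=0 c=0 a=0 d=0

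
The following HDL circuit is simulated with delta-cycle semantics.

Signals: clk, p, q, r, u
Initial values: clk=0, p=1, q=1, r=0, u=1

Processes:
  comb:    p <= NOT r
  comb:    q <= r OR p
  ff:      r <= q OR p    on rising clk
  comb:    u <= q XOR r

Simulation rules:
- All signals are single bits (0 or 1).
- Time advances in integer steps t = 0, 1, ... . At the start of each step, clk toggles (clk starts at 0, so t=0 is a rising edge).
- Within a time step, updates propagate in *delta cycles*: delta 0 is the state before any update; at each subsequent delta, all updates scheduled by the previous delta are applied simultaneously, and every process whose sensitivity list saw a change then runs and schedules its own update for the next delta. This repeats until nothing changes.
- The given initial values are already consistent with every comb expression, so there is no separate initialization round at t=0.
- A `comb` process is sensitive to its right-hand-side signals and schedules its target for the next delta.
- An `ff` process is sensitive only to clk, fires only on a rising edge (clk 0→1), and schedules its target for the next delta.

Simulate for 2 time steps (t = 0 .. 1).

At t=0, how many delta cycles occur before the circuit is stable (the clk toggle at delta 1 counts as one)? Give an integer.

[bits: p,u,clk,q,r]
t=0: Δ0=11010 Δ1=11110 Δ2=11111 Δ3=00111 | 3Δ
t=1: Δ0=00111 Δ1=00011 | 1Δ

3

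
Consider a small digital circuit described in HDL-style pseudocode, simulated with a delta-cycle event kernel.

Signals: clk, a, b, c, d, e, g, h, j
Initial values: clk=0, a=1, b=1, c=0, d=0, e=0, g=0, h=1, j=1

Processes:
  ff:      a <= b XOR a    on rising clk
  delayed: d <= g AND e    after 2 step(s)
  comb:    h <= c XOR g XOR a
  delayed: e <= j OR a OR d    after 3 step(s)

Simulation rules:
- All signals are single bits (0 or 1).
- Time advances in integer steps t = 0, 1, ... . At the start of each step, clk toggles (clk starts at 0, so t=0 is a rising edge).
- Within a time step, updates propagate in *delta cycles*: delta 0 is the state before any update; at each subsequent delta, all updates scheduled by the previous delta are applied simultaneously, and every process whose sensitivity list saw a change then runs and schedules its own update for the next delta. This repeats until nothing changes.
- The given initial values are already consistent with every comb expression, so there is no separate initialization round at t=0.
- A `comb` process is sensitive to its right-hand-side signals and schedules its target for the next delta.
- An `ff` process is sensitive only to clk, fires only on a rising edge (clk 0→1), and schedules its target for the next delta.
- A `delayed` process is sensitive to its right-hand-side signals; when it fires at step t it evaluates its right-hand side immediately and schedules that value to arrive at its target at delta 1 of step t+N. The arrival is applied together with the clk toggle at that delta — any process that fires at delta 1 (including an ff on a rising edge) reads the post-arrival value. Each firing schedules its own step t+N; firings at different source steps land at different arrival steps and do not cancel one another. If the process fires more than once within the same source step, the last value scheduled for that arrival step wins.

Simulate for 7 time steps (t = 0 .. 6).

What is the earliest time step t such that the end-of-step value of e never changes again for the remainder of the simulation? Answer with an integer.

3

t=0 Δ0: g=0 e=0 clk=0 a=1 b=1 h=1 d=0 c=0 j=1
  Δ1: clk:0→1
  Δ2: a:1→0
  Δ3: h:1→0
  (3Δ to stable)
t=1 Δ0: g=0 e=0 clk=1 a=0 b=1 h=0 d=0 c=0 j=1
  Δ1: clk:1→0
  (1Δ to stable)
t=2 Δ0: g=0 e=0 clk=0 a=0 b=1 h=0 d=0 c=0 j=1
  Δ1: clk:0→1
  Δ2: a:0→1
  Δ3: h:0→1
  (3Δ to stable)
t=3 Δ0: g=0 e=0 clk=1 a=1 b=1 h=1 d=0 c=0 j=1
  Δ1: e:0→1, clk:1→0
  (1Δ to stable)
t=4 Δ0: g=0 e=1 clk=0 a=1 b=1 h=1 d=0 c=0 j=1
  Δ1: clk:0→1
  Δ2: a:1→0
  Δ3: h:1→0
  (3Δ to stable)
t=5 Δ0: g=0 e=1 clk=1 a=0 b=1 h=0 d=0 c=0 j=1
  Δ1: clk:1→0
  (1Δ to stable)
t=6 Δ0: g=0 e=1 clk=0 a=0 b=1 h=0 d=0 c=0 j=1
  Δ1: clk:0→1
  Δ2: a:0→1
  Δ3: h:0→1
  (3Δ to stable)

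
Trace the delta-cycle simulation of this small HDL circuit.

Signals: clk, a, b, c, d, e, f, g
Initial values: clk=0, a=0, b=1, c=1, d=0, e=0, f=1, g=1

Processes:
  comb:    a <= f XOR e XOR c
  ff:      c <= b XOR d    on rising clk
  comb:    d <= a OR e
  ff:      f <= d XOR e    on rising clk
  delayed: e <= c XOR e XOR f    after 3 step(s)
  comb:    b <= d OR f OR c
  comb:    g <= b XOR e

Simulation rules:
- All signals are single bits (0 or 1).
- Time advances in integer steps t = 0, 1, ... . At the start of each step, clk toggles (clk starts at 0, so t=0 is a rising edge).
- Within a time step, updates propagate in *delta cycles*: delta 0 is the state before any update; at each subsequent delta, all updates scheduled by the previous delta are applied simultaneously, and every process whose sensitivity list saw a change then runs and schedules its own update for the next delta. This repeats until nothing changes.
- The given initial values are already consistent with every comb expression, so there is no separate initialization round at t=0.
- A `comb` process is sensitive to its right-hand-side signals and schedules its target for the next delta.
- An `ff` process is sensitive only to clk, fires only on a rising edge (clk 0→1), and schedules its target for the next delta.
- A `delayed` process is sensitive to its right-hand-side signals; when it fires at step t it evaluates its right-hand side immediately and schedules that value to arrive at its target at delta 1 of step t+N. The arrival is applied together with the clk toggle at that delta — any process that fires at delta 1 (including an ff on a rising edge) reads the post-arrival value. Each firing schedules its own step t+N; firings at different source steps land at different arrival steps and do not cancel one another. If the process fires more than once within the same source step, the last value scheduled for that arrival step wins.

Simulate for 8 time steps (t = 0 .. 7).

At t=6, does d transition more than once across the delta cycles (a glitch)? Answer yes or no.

t=0 Δ0: e=0 a=0 g=1 f=1 d=0 c=1 clk=0 b=1
  Δ1: clk:0→1
  Δ2: f:1→0
  Δ3: a:0→1
  Δ4: d:0→1
  (4Δ to stable)
t=1 Δ0: e=0 a=1 g=1 f=0 d=1 c=1 clk=1 b=1
  Δ1: clk:1→0
  (1Δ to stable)
t=2 Δ0: e=0 a=1 g=1 f=0 d=1 c=1 clk=0 b=1
  Δ1: clk:0→1
  Δ2: f:0→1, c:1→0
  (2Δ to stable)
t=3 Δ0: e=0 a=1 g=1 f=1 d=1 c=0 clk=1 b=1
  Δ1: e:0→1, clk:1→0
  Δ2: a:1→0, g:1→0
  (2Δ to stable)
t=4 Δ0: e=1 a=0 g=0 f=1 d=1 c=0 clk=0 b=1
  Δ1: clk:0→1
  Δ2: f:1→0
  Δ3: a:0→1
  (3Δ to stable)
t=5 Δ0: e=1 a=1 g=0 f=0 d=1 c=0 clk=1 b=1
  Δ1: clk:1→0
  (1Δ to stable)
t=6 Δ0: e=1 a=1 g=0 f=0 d=1 c=0 clk=0 b=1
  Δ1: e:1→0, clk:0→1
  Δ2: a:1→0, g:0→1, f:0→1
  Δ3: a:0→1, d:1→0
  Δ4: d:0→1
  (4Δ to stable)
t=7 Δ0: e=0 a=1 g=1 f=1 d=1 c=0 clk=1 b=1
  Δ1: e:0→1, clk:1→0
  Δ2: a:1→0, g:1→0
  (2Δ to stable)

yes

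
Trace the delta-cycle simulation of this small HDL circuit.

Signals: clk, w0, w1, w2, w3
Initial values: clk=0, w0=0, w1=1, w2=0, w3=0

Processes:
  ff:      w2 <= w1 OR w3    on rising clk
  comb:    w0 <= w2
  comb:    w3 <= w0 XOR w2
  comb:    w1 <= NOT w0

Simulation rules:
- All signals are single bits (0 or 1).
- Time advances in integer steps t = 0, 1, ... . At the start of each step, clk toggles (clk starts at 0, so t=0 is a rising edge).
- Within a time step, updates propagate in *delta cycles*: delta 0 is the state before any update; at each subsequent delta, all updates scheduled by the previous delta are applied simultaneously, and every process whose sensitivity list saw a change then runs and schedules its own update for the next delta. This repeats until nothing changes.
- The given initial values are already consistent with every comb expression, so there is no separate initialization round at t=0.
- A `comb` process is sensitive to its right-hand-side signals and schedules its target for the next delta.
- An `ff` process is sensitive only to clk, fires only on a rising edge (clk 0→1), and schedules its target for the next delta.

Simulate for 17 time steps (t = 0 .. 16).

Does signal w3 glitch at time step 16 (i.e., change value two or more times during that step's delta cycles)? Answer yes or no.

[bits: w1,w0,w3,clk,w2]
t=0: Δ0=10000 Δ1=10010 Δ2=10011 Δ3=11111 Δ4=01011 | 4Δ
t=1: Δ0=01011 Δ1=01001 | 1Δ
t=2: Δ0=01001 Δ1=01011 Δ2=01010 Δ3=00110 Δ4=10010 | 4Δ
t=3: Δ0=10010 Δ1=10000 | 1Δ
t=4: Δ0=10000 Δ1=10010 Δ2=10011 Δ3=11111 Δ4=01011 | 4Δ
t=5: Δ0=01011 Δ1=01001 | 1Δ
t=6: Δ0=01001 Δ1=01011 Δ2=01010 Δ3=00110 Δ4=10010 | 4Δ
t=7: Δ0=10010 Δ1=10000 | 1Δ
t=8: Δ0=10000 Δ1=10010 Δ2=10011 Δ3=11111 Δ4=01011 | 4Δ
t=9: Δ0=01011 Δ1=01001 | 1Δ
t=10: Δ0=01001 Δ1=01011 Δ2=01010 Δ3=00110 Δ4=10010 | 4Δ
t=11: Δ0=10010 Δ1=10000 | 1Δ
t=12: Δ0=10000 Δ1=10010 Δ2=10011 Δ3=11111 Δ4=01011 | 4Δ
t=13: Δ0=01011 Δ1=01001 | 1Δ
t=14: Δ0=01001 Δ1=01011 Δ2=01010 Δ3=00110 Δ4=10010 | 4Δ
t=15: Δ0=10010 Δ1=10000 | 1Δ
t=16: Δ0=10000 Δ1=10010 Δ2=10011 Δ3=11111 Δ4=01011 | 4Δ

yes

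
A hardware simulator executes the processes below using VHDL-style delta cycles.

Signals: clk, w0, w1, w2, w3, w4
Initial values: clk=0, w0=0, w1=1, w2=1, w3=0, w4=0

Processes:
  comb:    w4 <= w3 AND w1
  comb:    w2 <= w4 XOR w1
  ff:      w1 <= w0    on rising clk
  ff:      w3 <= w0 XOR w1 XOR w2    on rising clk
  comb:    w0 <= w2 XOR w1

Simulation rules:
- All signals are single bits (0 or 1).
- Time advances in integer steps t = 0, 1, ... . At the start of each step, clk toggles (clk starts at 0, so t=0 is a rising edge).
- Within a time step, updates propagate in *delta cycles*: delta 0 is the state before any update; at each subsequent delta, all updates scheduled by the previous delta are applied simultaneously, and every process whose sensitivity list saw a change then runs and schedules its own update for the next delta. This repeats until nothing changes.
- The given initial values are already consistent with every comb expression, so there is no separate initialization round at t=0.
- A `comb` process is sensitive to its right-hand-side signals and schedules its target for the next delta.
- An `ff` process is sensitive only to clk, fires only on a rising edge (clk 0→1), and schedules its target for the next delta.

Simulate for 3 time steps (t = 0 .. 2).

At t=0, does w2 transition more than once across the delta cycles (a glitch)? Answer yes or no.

t0.Δ0 clk=0 w2=1 w1=1 w0=0 w3=0 w4=0
t0.Δ1 clk=1 w2=1 w1=1 w0=0 w3=0 w4=0
t0.Δ2 clk=1 w2=1 w1=0 w0=0 w3=0 w4=0
t0.Δ3 clk=1 w2=0 w1=0 w0=1 w3=0 w4=0
t0.Δ4 clk=1 w2=0 w1=0 w0=0 w3=0 w4=0
t1.Δ0 clk=1 w2=0 w1=0 w0=0 w3=0 w4=0
t1.Δ1 clk=0 w2=0 w1=0 w0=0 w3=0 w4=0
t2.Δ0 clk=0 w2=0 w1=0 w0=0 w3=0 w4=0
t2.Δ1 clk=1 w2=0 w1=0 w0=0 w3=0 w4=0

no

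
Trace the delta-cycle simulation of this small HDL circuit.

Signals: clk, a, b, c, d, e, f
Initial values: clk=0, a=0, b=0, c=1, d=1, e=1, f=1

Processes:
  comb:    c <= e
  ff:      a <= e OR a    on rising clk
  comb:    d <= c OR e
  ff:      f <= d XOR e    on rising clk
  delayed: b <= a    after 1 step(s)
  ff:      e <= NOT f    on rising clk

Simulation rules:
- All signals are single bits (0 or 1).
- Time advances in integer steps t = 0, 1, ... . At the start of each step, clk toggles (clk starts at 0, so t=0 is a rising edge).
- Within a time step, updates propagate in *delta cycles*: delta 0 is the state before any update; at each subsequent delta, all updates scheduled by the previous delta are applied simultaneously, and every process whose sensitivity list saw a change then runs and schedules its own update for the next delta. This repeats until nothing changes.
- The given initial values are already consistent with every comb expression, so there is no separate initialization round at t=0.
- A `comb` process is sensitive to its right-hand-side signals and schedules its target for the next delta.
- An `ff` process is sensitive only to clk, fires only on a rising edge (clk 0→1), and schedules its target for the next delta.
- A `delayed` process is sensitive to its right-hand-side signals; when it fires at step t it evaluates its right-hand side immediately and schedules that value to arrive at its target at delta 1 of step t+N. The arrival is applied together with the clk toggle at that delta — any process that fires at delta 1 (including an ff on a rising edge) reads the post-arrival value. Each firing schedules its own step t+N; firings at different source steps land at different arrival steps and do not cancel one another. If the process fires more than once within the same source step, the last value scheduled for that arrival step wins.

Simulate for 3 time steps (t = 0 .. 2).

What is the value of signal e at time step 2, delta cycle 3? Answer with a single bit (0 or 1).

t=0 Δ0: a=0 clk=0 c=1 f=1 e=1 d=1 b=0
  Δ1: clk:0→1
  Δ2: a:0→1, f:1→0, e:1→0
  Δ3: c:1→0
  Δ4: d:1→0
  (4Δ to stable)
t=1 Δ0: a=1 clk=1 c=0 f=0 e=0 d=0 b=0
  Δ1: clk:1→0, b:0→1
  (1Δ to stable)
t=2 Δ0: a=1 clk=0 c=0 f=0 e=0 d=0 b=1
  Δ1: clk:0→1
  Δ2: e:0→1
  Δ3: c:0→1, d:0→1
  (3Δ to stable)

1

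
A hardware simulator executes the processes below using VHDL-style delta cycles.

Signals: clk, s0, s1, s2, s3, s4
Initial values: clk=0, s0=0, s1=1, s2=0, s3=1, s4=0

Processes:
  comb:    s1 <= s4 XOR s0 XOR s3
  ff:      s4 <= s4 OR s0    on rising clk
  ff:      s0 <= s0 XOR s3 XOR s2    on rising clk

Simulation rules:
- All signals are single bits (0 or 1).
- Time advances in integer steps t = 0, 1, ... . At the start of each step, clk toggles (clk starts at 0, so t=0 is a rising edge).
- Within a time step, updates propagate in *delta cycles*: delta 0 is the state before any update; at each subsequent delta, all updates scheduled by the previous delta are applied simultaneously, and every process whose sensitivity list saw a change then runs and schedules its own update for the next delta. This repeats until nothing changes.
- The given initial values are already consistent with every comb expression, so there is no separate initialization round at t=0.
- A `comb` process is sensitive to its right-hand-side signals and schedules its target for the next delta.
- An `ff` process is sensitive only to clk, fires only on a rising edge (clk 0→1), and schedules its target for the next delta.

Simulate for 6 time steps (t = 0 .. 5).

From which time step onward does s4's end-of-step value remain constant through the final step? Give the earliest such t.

t=0 Δ0: s2=0 s3=1 s0=0 s4=0 s1=1 clk=0
  Δ1: clk:0→1
  Δ2: s0:0→1
  Δ3: s1:1→0
  (3Δ to stable)
t=1 Δ0: s2=0 s3=1 s0=1 s4=0 s1=0 clk=1
  Δ1: clk:1→0
  (1Δ to stable)
t=2 Δ0: s2=0 s3=1 s0=1 s4=0 s1=0 clk=0
  Δ1: clk:0→1
  Δ2: s0:1→0, s4:0→1
  (2Δ to stable)
t=3 Δ0: s2=0 s3=1 s0=0 s4=1 s1=0 clk=1
  Δ1: clk:1→0
  (1Δ to stable)
t=4 Δ0: s2=0 s3=1 s0=0 s4=1 s1=0 clk=0
  Δ1: clk:0→1
  Δ2: s0:0→1
  Δ3: s1:0→1
  (3Δ to stable)
t=5 Δ0: s2=0 s3=1 s0=1 s4=1 s1=1 clk=1
  Δ1: clk:1→0
  (1Δ to stable)

2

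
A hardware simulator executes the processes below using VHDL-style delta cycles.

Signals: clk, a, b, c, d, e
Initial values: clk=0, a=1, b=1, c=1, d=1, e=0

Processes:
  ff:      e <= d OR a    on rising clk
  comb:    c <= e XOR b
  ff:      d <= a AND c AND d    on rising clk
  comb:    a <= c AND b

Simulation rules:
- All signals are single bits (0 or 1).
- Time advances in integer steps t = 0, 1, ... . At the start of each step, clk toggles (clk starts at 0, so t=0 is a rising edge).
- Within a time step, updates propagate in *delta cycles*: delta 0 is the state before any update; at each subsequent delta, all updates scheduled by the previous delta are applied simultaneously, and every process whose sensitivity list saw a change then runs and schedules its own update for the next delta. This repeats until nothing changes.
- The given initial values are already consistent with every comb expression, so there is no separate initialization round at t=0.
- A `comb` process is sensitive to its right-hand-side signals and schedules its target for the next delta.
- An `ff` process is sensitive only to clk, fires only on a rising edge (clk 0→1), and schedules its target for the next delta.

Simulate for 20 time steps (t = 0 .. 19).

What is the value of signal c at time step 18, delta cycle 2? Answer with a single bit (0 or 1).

t=0 Δ0: e=0 clk=0 d=1 c=1 b=1 a=1
  Δ1: clk:0→1
  Δ2: e:0→1
  Δ3: c:1→0
  Δ4: a:1→0
  (4Δ to stable)
t=1 Δ0: e=1 clk=1 d=1 c=0 b=1 a=0
  Δ1: clk:1→0
  (1Δ to stable)
t=2 Δ0: e=1 clk=0 d=1 c=0 b=1 a=0
  Δ1: clk:0→1
  Δ2: d:1→0
  (2Δ to stable)
t=3 Δ0: e=1 clk=1 d=0 c=0 b=1 a=0
  Δ1: clk:1→0
  (1Δ to stable)
t=4 Δ0: e=1 clk=0 d=0 c=0 b=1 a=0
  Δ1: clk:0→1
  Δ2: e:1→0
  Δ3: c:0→1
  Δ4: a:0→1
  (4Δ to stable)
t=5 Δ0: e=0 clk=1 d=0 c=1 b=1 a=1
  Δ1: clk:1→0
  (1Δ to stable)
t=6 Δ0: e=0 clk=0 d=0 c=1 b=1 a=1
  Δ1: clk:0→1
  Δ2: e:0→1
  Δ3: c:1→0
  Δ4: a:1→0
  (4Δ to stable)
t=7 Δ0: e=1 clk=1 d=0 c=0 b=1 a=0
  Δ1: clk:1→0
  (1Δ to stable)
t=8 Δ0: e=1 clk=0 d=0 c=0 b=1 a=0
  Δ1: clk:0→1
  Δ2: e:1→0
  Δ3: c:0→1
  Δ4: a:0→1
  (4Δ to stable)
t=9 Δ0: e=0 clk=1 d=0 c=1 b=1 a=1
  Δ1: clk:1→0
  (1Δ to stable)
t=10 Δ0: e=0 clk=0 d=0 c=1 b=1 a=1
  Δ1: clk:0→1
  Δ2: e:0→1
  Δ3: c:1→0
  Δ4: a:1→0
  (4Δ to stable)
t=11 Δ0: e=1 clk=1 d=0 c=0 b=1 a=0
  Δ1: clk:1→0
  (1Δ to stable)
t=12 Δ0: e=1 clk=0 d=0 c=0 b=1 a=0
  Δ1: clk:0→1
  Δ2: e:1→0
  Δ3: c:0→1
  Δ4: a:0→1
  (4Δ to stable)
t=13 Δ0: e=0 clk=1 d=0 c=1 b=1 a=1
  Δ1: clk:1→0
  (1Δ to stable)
t=14 Δ0: e=0 clk=0 d=0 c=1 b=1 a=1
  Δ1: clk:0→1
  Δ2: e:0→1
  Δ3: c:1→0
  Δ4: a:1→0
  (4Δ to stable)
t=15 Δ0: e=1 clk=1 d=0 c=0 b=1 a=0
  Δ1: clk:1→0
  (1Δ to stable)
t=16 Δ0: e=1 clk=0 d=0 c=0 b=1 a=0
  Δ1: clk:0→1
  Δ2: e:1→0
  Δ3: c:0→1
  Δ4: a:0→1
  (4Δ to stable)
t=17 Δ0: e=0 clk=1 d=0 c=1 b=1 a=1
  Δ1: clk:1→0
  (1Δ to stable)
t=18 Δ0: e=0 clk=0 d=0 c=1 b=1 a=1
  Δ1: clk:0→1
  Δ2: e:0→1
  Δ3: c:1→0
  Δ4: a:1→0
  (4Δ to stable)
t=19 Δ0: e=1 clk=1 d=0 c=0 b=1 a=0
  Δ1: clk:1→0
  (1Δ to stable)

1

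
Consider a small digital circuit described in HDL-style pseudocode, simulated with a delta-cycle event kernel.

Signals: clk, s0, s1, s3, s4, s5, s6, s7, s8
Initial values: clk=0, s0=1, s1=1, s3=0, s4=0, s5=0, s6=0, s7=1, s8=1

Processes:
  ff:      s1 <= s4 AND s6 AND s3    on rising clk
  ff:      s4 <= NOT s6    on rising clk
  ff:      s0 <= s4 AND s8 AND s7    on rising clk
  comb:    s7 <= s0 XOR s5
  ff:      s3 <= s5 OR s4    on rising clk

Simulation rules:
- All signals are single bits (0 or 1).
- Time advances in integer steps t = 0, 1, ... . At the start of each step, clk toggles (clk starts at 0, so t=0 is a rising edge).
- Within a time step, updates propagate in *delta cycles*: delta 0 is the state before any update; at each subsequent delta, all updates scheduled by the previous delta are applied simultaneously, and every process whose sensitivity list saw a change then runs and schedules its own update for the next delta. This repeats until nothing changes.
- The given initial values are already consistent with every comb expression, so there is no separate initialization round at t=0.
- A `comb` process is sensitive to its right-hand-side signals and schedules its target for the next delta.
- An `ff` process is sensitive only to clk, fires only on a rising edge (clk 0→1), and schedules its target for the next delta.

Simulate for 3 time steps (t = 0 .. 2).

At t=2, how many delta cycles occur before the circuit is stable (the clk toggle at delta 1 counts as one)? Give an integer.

t0.Δ0 s3=0 s1=1 s7=1 clk=0 s5=0 s8=1 s6=0 s0=1 s4=0
t0.Δ1 s3=0 s1=1 s7=1 clk=1 s5=0 s8=1 s6=0 s0=1 s4=0
t0.Δ2 s3=0 s1=0 s7=1 clk=1 s5=0 s8=1 s6=0 s0=0 s4=1
t0.Δ3 s3=0 s1=0 s7=0 clk=1 s5=0 s8=1 s6=0 s0=0 s4=1
t1.Δ0 s3=0 s1=0 s7=0 clk=1 s5=0 s8=1 s6=0 s0=0 s4=1
t1.Δ1 s3=0 s1=0 s7=0 clk=0 s5=0 s8=1 s6=0 s0=0 s4=1
t2.Δ0 s3=0 s1=0 s7=0 clk=0 s5=0 s8=1 s6=0 s0=0 s4=1
t2.Δ1 s3=0 s1=0 s7=0 clk=1 s5=0 s8=1 s6=0 s0=0 s4=1
t2.Δ2 s3=1 s1=0 s7=0 clk=1 s5=0 s8=1 s6=0 s0=0 s4=1

2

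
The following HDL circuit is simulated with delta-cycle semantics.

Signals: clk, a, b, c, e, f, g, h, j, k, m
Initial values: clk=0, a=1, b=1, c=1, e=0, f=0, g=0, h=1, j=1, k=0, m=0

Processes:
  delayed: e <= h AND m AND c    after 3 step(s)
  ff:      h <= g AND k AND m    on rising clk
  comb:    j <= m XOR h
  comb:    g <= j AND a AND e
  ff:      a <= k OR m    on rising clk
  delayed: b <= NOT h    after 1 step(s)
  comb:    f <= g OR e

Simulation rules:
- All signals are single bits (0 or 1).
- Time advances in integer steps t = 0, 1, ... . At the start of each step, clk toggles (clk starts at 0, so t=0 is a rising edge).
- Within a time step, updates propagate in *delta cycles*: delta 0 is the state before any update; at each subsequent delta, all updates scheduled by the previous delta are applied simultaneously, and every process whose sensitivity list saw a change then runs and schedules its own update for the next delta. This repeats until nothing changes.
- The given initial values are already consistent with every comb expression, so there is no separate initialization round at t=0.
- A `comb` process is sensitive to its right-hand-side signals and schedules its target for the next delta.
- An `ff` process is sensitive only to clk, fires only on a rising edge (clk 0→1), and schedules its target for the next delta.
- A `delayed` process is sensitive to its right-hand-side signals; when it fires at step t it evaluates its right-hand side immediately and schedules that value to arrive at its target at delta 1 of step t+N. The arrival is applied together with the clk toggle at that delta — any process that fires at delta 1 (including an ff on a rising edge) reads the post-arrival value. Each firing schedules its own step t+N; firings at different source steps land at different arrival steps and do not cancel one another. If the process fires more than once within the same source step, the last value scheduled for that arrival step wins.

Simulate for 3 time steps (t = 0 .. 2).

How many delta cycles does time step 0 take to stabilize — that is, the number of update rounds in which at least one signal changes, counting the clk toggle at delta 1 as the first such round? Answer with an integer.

t0.Δ0 c=1 h=1 j=1 g=0 e=0 clk=0 b=1 k=0 a=1 f=0 m=0
t0.Δ1 c=1 h=1 j=1 g=0 e=0 clk=1 b=1 k=0 a=1 f=0 m=0
t0.Δ2 c=1 h=0 j=1 g=0 e=0 clk=1 b=1 k=0 a=0 f=0 m=0
t0.Δ3 c=1 h=0 j=0 g=0 e=0 clk=1 b=1 k=0 a=0 f=0 m=0
t1.Δ0 c=1 h=0 j=0 g=0 e=0 clk=1 b=1 k=0 a=0 f=0 m=0
t1.Δ1 c=1 h=0 j=0 g=0 e=0 clk=0 b=1 k=0 a=0 f=0 m=0
t2.Δ0 c=1 h=0 j=0 g=0 e=0 clk=0 b=1 k=0 a=0 f=0 m=0
t2.Δ1 c=1 h=0 j=0 g=0 e=0 clk=1 b=1 k=0 a=0 f=0 m=0

3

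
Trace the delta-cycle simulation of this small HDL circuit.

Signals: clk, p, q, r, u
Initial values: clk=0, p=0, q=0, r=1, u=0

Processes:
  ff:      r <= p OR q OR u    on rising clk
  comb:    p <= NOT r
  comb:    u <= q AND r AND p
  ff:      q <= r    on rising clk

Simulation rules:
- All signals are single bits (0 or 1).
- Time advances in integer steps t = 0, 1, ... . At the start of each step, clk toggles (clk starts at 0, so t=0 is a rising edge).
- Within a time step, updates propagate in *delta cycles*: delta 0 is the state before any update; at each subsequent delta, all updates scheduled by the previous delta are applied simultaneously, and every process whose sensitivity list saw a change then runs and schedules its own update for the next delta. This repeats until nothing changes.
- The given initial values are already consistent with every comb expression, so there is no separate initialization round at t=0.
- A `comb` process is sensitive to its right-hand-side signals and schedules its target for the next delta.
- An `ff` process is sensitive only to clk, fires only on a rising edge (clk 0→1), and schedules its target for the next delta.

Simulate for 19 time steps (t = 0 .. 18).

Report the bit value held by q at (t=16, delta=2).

1

t0.Δ0 r=1 p=0 clk=0 q=0 u=0
t0.Δ1 r=1 p=0 clk=1 q=0 u=0
t0.Δ2 r=0 p=0 clk=1 q=1 u=0
t0.Δ3 r=0 p=1 clk=1 q=1 u=0
t1.Δ0 r=0 p=1 clk=1 q=1 u=0
t1.Δ1 r=0 p=1 clk=0 q=1 u=0
t2.Δ0 r=0 p=1 clk=0 q=1 u=0
t2.Δ1 r=0 p=1 clk=1 q=1 u=0
t2.Δ2 r=1 p=1 clk=1 q=0 u=0
t2.Δ3 r=1 p=0 clk=1 q=0 u=0
t3.Δ0 r=1 p=0 clk=1 q=0 u=0
t3.Δ1 r=1 p=0 clk=0 q=0 u=0
t4.Δ0 r=1 p=0 clk=0 q=0 u=0
t4.Δ1 r=1 p=0 clk=1 q=0 u=0
t4.Δ2 r=0 p=0 clk=1 q=1 u=0
t4.Δ3 r=0 p=1 clk=1 q=1 u=0
t5.Δ0 r=0 p=1 clk=1 q=1 u=0
t5.Δ1 r=0 p=1 clk=0 q=1 u=0
t6.Δ0 r=0 p=1 clk=0 q=1 u=0
t6.Δ1 r=0 p=1 clk=1 q=1 u=0
t6.Δ2 r=1 p=1 clk=1 q=0 u=0
t6.Δ3 r=1 p=0 clk=1 q=0 u=0
t7.Δ0 r=1 p=0 clk=1 q=0 u=0
t7.Δ1 r=1 p=0 clk=0 q=0 u=0
t8.Δ0 r=1 p=0 clk=0 q=0 u=0
t8.Δ1 r=1 p=0 clk=1 q=0 u=0
t8.Δ2 r=0 p=0 clk=1 q=1 u=0
t8.Δ3 r=0 p=1 clk=1 q=1 u=0
t9.Δ0 r=0 p=1 clk=1 q=1 u=0
t9.Δ1 r=0 p=1 clk=0 q=1 u=0
t10.Δ0 r=0 p=1 clk=0 q=1 u=0
t10.Δ1 r=0 p=1 clk=1 q=1 u=0
t10.Δ2 r=1 p=1 clk=1 q=0 u=0
t10.Δ3 r=1 p=0 clk=1 q=0 u=0
t11.Δ0 r=1 p=0 clk=1 q=0 u=0
t11.Δ1 r=1 p=0 clk=0 q=0 u=0
t12.Δ0 r=1 p=0 clk=0 q=0 u=0
t12.Δ1 r=1 p=0 clk=1 q=0 u=0
t12.Δ2 r=0 p=0 clk=1 q=1 u=0
t12.Δ3 r=0 p=1 clk=1 q=1 u=0
t13.Δ0 r=0 p=1 clk=1 q=1 u=0
t13.Δ1 r=0 p=1 clk=0 q=1 u=0
t14.Δ0 r=0 p=1 clk=0 q=1 u=0
t14.Δ1 r=0 p=1 clk=1 q=1 u=0
t14.Δ2 r=1 p=1 clk=1 q=0 u=0
t14.Δ3 r=1 p=0 clk=1 q=0 u=0
t15.Δ0 r=1 p=0 clk=1 q=0 u=0
t15.Δ1 r=1 p=0 clk=0 q=0 u=0
t16.Δ0 r=1 p=0 clk=0 q=0 u=0
t16.Δ1 r=1 p=0 clk=1 q=0 u=0
t16.Δ2 r=0 p=0 clk=1 q=1 u=0
t16.Δ3 r=0 p=1 clk=1 q=1 u=0
t17.Δ0 r=0 p=1 clk=1 q=1 u=0
t17.Δ1 r=0 p=1 clk=0 q=1 u=0
t18.Δ0 r=0 p=1 clk=0 q=1 u=0
t18.Δ1 r=0 p=1 clk=1 q=1 u=0
t18.Δ2 r=1 p=1 clk=1 q=0 u=0
t18.Δ3 r=1 p=0 clk=1 q=0 u=0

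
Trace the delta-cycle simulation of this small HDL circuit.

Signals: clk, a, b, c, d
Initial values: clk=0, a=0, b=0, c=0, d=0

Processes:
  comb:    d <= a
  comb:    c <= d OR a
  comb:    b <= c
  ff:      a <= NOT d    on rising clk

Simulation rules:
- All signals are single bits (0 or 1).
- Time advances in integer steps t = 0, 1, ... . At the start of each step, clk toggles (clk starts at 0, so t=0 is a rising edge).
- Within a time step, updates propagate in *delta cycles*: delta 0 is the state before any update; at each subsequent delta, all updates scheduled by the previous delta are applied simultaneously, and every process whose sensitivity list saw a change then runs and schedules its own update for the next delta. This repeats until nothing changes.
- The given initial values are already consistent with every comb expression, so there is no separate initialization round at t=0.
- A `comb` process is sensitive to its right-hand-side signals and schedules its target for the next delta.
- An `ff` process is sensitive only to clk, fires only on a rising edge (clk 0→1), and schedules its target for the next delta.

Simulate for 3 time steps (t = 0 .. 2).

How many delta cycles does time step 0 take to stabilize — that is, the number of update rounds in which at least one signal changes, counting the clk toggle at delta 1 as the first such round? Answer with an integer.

4

t0.Δ0 b=0 c=0 clk=0 a=0 d=0
t0.Δ1 b=0 c=0 clk=1 a=0 d=0
t0.Δ2 b=0 c=0 clk=1 a=1 d=0
t0.Δ3 b=0 c=1 clk=1 a=1 d=1
t0.Δ4 b=1 c=1 clk=1 a=1 d=1
t1.Δ0 b=1 c=1 clk=1 a=1 d=1
t1.Δ1 b=1 c=1 clk=0 a=1 d=1
t2.Δ0 b=1 c=1 clk=0 a=1 d=1
t2.Δ1 b=1 c=1 clk=1 a=1 d=1
t2.Δ2 b=1 c=1 clk=1 a=0 d=1
t2.Δ3 b=1 c=1 clk=1 a=0 d=0
t2.Δ4 b=1 c=0 clk=1 a=0 d=0
t2.Δ5 b=0 c=0 clk=1 a=0 d=0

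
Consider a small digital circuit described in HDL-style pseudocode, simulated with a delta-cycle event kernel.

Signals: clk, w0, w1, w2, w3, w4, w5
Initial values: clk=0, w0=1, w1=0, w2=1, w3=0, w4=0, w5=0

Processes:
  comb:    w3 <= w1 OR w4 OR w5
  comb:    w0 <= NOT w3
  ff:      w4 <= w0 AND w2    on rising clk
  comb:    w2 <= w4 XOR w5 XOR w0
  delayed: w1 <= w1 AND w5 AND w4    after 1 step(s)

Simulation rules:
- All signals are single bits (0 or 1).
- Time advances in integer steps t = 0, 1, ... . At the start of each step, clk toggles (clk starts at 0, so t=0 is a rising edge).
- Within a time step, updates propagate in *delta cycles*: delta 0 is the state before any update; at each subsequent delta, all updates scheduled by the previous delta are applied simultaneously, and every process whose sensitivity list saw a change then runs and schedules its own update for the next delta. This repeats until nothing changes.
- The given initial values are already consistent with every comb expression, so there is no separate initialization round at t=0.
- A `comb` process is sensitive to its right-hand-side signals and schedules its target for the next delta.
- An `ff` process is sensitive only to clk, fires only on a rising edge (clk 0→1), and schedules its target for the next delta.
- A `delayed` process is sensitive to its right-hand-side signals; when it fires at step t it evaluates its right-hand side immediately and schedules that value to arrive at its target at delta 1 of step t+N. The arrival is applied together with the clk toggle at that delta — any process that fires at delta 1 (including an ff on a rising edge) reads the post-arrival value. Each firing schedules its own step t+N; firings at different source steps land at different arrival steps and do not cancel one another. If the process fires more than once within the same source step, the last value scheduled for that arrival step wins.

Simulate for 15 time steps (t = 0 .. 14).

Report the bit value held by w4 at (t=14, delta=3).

0

t=0 Δ0: w0=1 w2=1 w4=0 w3=0 clk=0 w5=0 w1=0
  Δ1: clk:0→1
  Δ2: w4:0→1
  Δ3: w2:1→0, w3:0→1
  Δ4: w0:1→0
  Δ5: w2:0→1
  (5Δ to stable)
t=1 Δ0: w0=0 w2=1 w4=1 w3=1 clk=1 w5=0 w1=0
  Δ1: clk:1→0
  (1Δ to stable)
t=2 Δ0: w0=0 w2=1 w4=1 w3=1 clk=0 w5=0 w1=0
  Δ1: clk:0→1
  Δ2: w4:1→0
  Δ3: w2:1→0, w3:1→0
  Δ4: w0:0→1
  Δ5: w2:0→1
  (5Δ to stable)
t=3 Δ0: w0=1 w2=1 w4=0 w3=0 clk=1 w5=0 w1=0
  Δ1: clk:1→0
  (1Δ to stable)
t=4 Δ0: w0=1 w2=1 w4=0 w3=0 clk=0 w5=0 w1=0
  Δ1: clk:0→1
  Δ2: w4:0→1
  Δ3: w2:1→0, w3:0→1
  Δ4: w0:1→0
  Δ5: w2:0→1
  (5Δ to stable)
t=5 Δ0: w0=0 w2=1 w4=1 w3=1 clk=1 w5=0 w1=0
  Δ1: clk:1→0
  (1Δ to stable)
t=6 Δ0: w0=0 w2=1 w4=1 w3=1 clk=0 w5=0 w1=0
  Δ1: clk:0→1
  Δ2: w4:1→0
  Δ3: w2:1→0, w3:1→0
  Δ4: w0:0→1
  Δ5: w2:0→1
  (5Δ to stable)
t=7 Δ0: w0=1 w2=1 w4=0 w3=0 clk=1 w5=0 w1=0
  Δ1: clk:1→0
  (1Δ to stable)
t=8 Δ0: w0=1 w2=1 w4=0 w3=0 clk=0 w5=0 w1=0
  Δ1: clk:0→1
  Δ2: w4:0→1
  Δ3: w2:1→0, w3:0→1
  Δ4: w0:1→0
  Δ5: w2:0→1
  (5Δ to stable)
t=9 Δ0: w0=0 w2=1 w4=1 w3=1 clk=1 w5=0 w1=0
  Δ1: clk:1→0
  (1Δ to stable)
t=10 Δ0: w0=0 w2=1 w4=1 w3=1 clk=0 w5=0 w1=0
  Δ1: clk:0→1
  Δ2: w4:1→0
  Δ3: w2:1→0, w3:1→0
  Δ4: w0:0→1
  Δ5: w2:0→1
  (5Δ to stable)
t=11 Δ0: w0=1 w2=1 w4=0 w3=0 clk=1 w5=0 w1=0
  Δ1: clk:1→0
  (1Δ to stable)
t=12 Δ0: w0=1 w2=1 w4=0 w3=0 clk=0 w5=0 w1=0
  Δ1: clk:0→1
  Δ2: w4:0→1
  Δ3: w2:1→0, w3:0→1
  Δ4: w0:1→0
  Δ5: w2:0→1
  (5Δ to stable)
t=13 Δ0: w0=0 w2=1 w4=1 w3=1 clk=1 w5=0 w1=0
  Δ1: clk:1→0
  (1Δ to stable)
t=14 Δ0: w0=0 w2=1 w4=1 w3=1 clk=0 w5=0 w1=0
  Δ1: clk:0→1
  Δ2: w4:1→0
  Δ3: w2:1→0, w3:1→0
  Δ4: w0:0→1
  Δ5: w2:0→1
  (5Δ to stable)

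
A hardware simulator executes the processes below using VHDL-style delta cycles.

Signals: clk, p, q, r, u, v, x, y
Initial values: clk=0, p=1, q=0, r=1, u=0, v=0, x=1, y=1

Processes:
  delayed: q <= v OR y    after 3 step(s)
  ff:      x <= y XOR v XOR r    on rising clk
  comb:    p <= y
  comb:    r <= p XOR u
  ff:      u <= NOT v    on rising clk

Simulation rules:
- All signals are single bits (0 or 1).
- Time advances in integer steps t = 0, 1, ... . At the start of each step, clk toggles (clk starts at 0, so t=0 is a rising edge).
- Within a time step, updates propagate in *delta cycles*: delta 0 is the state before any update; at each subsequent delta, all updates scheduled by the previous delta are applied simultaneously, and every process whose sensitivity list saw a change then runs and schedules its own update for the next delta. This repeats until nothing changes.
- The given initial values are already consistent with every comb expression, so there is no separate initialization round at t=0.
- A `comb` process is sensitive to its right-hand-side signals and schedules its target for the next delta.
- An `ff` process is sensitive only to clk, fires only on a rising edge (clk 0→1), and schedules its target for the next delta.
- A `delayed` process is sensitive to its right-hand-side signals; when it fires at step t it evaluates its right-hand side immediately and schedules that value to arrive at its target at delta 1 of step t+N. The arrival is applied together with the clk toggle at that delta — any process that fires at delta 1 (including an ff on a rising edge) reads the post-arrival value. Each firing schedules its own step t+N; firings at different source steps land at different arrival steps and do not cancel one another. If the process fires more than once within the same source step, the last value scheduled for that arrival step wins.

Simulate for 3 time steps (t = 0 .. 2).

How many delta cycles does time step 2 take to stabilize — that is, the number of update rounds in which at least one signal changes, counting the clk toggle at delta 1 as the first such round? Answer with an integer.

2

t0.Δ0 y=1 q=0 r=1 x=1 u=0 p=1 v=0 clk=0
t0.Δ1 y=1 q=0 r=1 x=1 u=0 p=1 v=0 clk=1
t0.Δ2 y=1 q=0 r=1 x=0 u=1 p=1 v=0 clk=1
t0.Δ3 y=1 q=0 r=0 x=0 u=1 p=1 v=0 clk=1
t1.Δ0 y=1 q=0 r=0 x=0 u=1 p=1 v=0 clk=1
t1.Δ1 y=1 q=0 r=0 x=0 u=1 p=1 v=0 clk=0
t2.Δ0 y=1 q=0 r=0 x=0 u=1 p=1 v=0 clk=0
t2.Δ1 y=1 q=0 r=0 x=0 u=1 p=1 v=0 clk=1
t2.Δ2 y=1 q=0 r=0 x=1 u=1 p=1 v=0 clk=1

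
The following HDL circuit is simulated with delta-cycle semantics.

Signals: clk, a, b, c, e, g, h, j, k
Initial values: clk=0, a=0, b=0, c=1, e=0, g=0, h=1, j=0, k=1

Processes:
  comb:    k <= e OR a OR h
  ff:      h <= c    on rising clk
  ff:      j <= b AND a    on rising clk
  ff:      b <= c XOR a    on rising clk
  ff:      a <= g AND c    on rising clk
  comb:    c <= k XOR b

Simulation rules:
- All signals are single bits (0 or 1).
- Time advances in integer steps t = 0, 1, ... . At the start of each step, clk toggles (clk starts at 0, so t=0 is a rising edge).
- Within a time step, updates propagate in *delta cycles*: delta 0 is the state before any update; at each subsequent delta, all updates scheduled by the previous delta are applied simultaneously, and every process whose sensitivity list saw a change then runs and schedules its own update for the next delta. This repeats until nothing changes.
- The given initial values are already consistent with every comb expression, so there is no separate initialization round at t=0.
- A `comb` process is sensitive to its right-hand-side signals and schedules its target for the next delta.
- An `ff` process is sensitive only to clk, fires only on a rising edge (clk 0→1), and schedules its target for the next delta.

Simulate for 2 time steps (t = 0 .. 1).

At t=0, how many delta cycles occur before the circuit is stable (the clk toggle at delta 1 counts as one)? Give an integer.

3

t0.Δ0 j=0 clk=0 b=0 g=0 k=1 a=0 h=1 e=0 c=1
t0.Δ1 j=0 clk=1 b=0 g=0 k=1 a=0 h=1 e=0 c=1
t0.Δ2 j=0 clk=1 b=1 g=0 k=1 a=0 h=1 e=0 c=1
t0.Δ3 j=0 clk=1 b=1 g=0 k=1 a=0 h=1 e=0 c=0
t1.Δ0 j=0 clk=1 b=1 g=0 k=1 a=0 h=1 e=0 c=0
t1.Δ1 j=0 clk=0 b=1 g=0 k=1 a=0 h=1 e=0 c=0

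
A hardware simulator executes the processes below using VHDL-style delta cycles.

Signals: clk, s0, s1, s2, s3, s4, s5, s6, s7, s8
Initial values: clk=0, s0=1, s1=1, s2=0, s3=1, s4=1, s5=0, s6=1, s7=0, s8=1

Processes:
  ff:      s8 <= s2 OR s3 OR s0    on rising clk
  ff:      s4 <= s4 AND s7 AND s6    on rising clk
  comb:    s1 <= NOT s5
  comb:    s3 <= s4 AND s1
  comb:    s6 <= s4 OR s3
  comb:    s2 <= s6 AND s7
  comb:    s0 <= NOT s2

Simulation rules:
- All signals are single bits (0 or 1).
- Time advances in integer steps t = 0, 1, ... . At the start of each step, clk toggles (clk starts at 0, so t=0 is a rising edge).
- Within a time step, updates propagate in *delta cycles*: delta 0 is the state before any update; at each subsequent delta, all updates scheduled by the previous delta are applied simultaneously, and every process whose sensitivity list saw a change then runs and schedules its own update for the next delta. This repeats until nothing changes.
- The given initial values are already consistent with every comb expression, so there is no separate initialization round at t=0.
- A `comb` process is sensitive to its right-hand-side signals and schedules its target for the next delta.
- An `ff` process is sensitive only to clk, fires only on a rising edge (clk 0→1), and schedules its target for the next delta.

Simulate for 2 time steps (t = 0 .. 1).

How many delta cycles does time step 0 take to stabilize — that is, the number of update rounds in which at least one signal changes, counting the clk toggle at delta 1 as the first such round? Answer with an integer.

4

[bits: s3,s5,clk,s7,s2,s6,s8,s4,s1,s0]
t=0: Δ0=1000011111 Δ1=1010011111 Δ2=1010011011 Δ3=0010011011 Δ4=0010001011 | 4Δ
t=1: Δ0=0010001011 Δ1=0000001011 | 1Δ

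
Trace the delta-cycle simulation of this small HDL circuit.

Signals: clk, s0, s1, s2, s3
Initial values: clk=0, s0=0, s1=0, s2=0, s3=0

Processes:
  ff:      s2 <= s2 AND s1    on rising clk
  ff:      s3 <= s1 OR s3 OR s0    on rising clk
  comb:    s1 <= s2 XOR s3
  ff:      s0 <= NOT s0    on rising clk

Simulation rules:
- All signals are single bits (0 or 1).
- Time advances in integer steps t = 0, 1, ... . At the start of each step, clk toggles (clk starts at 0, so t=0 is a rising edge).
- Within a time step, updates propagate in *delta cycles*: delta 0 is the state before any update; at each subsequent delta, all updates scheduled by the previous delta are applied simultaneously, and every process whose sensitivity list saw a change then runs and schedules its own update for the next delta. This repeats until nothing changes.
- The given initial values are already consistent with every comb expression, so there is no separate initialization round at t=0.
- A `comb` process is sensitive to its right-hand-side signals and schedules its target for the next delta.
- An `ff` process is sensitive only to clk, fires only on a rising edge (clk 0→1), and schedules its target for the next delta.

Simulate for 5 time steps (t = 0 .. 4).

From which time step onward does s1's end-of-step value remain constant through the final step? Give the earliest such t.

t0.Δ0 clk=0 s3=0 s0=0 s1=0 s2=0
t0.Δ1 clk=1 s3=0 s0=0 s1=0 s2=0
t0.Δ2 clk=1 s3=0 s0=1 s1=0 s2=0
t1.Δ0 clk=1 s3=0 s0=1 s1=0 s2=0
t1.Δ1 clk=0 s3=0 s0=1 s1=0 s2=0
t2.Δ0 clk=0 s3=0 s0=1 s1=0 s2=0
t2.Δ1 clk=1 s3=0 s0=1 s1=0 s2=0
t2.Δ2 clk=1 s3=1 s0=0 s1=0 s2=0
t2.Δ3 clk=1 s3=1 s0=0 s1=1 s2=0
t3.Δ0 clk=1 s3=1 s0=0 s1=1 s2=0
t3.Δ1 clk=0 s3=1 s0=0 s1=1 s2=0
t4.Δ0 clk=0 s3=1 s0=0 s1=1 s2=0
t4.Δ1 clk=1 s3=1 s0=0 s1=1 s2=0
t4.Δ2 clk=1 s3=1 s0=1 s1=1 s2=0

2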